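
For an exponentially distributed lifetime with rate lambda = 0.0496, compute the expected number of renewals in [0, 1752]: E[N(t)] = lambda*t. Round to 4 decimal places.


lambda = 0.0496
t = 1752
E[N(t)] = lambda * t
E[N(t)] = 0.0496 * 1752
E[N(t)] = 86.8992

86.8992


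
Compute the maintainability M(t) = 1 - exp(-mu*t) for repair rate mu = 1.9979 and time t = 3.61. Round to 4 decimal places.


mu = 1.9979, t = 3.61
mu * t = 1.9979 * 3.61 = 7.2124
exp(-7.2124) = 0.0007
M(t) = 1 - 0.0007
M(t) = 0.9993

0.9993


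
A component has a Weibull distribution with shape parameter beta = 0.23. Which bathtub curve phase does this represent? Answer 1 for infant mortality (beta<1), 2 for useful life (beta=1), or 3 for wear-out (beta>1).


beta = 0.23
Compare beta to 1:
beta < 1 => infant mortality (phase 1)
beta = 1 => useful life (phase 2)
beta > 1 => wear-out (phase 3)
Since beta = 0.23, this is infant mortality (decreasing failure rate)
Phase = 1

1


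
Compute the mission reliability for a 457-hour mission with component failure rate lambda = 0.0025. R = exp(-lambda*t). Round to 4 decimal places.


lambda = 0.0025
mission_time = 457
lambda * t = 0.0025 * 457 = 1.1425
R = exp(-1.1425)
R = 0.319

0.319


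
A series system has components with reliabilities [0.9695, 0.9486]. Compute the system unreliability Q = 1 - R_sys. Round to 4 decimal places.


Components: [0.9695, 0.9486]
After component 1: product = 0.9695
After component 2: product = 0.9197
R_sys = 0.9197
Q = 1 - 0.9197 = 0.0803

0.0803


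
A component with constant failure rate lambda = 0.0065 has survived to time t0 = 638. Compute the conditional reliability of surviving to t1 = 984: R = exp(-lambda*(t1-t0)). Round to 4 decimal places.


lambda = 0.0065
t0 = 638, t1 = 984
t1 - t0 = 346
lambda * (t1-t0) = 0.0065 * 346 = 2.249
R = exp(-2.249)
R = 0.1055

0.1055


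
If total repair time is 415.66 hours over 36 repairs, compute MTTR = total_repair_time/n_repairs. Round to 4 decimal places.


total_repair_time = 415.66
n_repairs = 36
MTTR = 415.66 / 36
MTTR = 11.5461

11.5461


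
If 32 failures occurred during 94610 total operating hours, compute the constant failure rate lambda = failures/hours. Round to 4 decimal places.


failures = 32
total_hours = 94610
lambda = 32 / 94610
lambda = 0.0003

0.0003


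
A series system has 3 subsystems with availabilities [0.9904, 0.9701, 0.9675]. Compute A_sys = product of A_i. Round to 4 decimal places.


Subsystems: [0.9904, 0.9701, 0.9675]
After subsystem 1 (A=0.9904): product = 0.9904
After subsystem 2 (A=0.9701): product = 0.9608
After subsystem 3 (A=0.9675): product = 0.9296
A_sys = 0.9296

0.9296


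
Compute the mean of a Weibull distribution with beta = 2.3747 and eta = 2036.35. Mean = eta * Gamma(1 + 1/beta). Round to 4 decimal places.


beta = 2.3747, eta = 2036.35
1/beta = 0.4211
1 + 1/beta = 1.4211
Gamma(1.4211) = 0.8863
Mean = 2036.35 * 0.8863
Mean = 1804.8497

1804.8497


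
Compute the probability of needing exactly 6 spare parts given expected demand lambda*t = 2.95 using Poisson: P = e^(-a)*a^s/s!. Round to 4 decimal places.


a = 2.95, s = 6
e^(-a) = e^(-2.95) = 0.0523
a^s = 2.95^6 = 659.0708
s! = 720
P = 0.0523 * 659.0708 / 720
P = 0.0479

0.0479


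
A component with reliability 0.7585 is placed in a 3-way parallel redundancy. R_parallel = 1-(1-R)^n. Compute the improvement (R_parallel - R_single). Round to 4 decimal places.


R_single = 0.7585, n = 3
1 - R_single = 0.2415
(1 - R_single)^n = 0.2415^3 = 0.0141
R_parallel = 1 - 0.0141 = 0.9859
Improvement = 0.9859 - 0.7585
Improvement = 0.2274

0.2274


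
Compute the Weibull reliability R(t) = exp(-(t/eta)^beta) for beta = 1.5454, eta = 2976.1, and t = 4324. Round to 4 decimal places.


beta = 1.5454, eta = 2976.1, t = 4324
t/eta = 4324 / 2976.1 = 1.4529
(t/eta)^beta = 1.4529^1.5454 = 1.7812
R(t) = exp(-1.7812)
R(t) = 0.1684

0.1684


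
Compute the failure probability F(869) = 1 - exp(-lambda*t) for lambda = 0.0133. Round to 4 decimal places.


lambda = 0.0133, t = 869
lambda * t = 11.5577
exp(-11.5577) = 0.0
F(t) = 1 - 0.0
F(t) = 1.0

1.0


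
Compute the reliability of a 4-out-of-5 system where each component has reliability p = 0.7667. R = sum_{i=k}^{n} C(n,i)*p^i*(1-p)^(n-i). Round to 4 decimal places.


k = 4, n = 5, p = 0.7667
i=4: C(5,4)=5 * 0.7667^4 * 0.2333^1 = 0.4031
i=5: C(5,5)=1 * 0.7667^5 * 0.2333^0 = 0.2649
R = sum of terms = 0.668

0.668


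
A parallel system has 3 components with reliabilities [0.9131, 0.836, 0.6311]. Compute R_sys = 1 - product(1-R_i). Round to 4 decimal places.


Components: [0.9131, 0.836, 0.6311]
(1 - 0.9131) = 0.0869, running product = 0.0869
(1 - 0.836) = 0.164, running product = 0.0143
(1 - 0.6311) = 0.3689, running product = 0.0053
Product of (1-R_i) = 0.0053
R_sys = 1 - 0.0053 = 0.9947

0.9947


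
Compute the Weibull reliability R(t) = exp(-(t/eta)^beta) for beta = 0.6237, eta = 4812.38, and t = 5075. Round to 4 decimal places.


beta = 0.6237, eta = 4812.38, t = 5075
t/eta = 5075 / 4812.38 = 1.0546
(t/eta)^beta = 1.0546^0.6237 = 1.0337
R(t) = exp(-1.0337)
R(t) = 0.3557

0.3557


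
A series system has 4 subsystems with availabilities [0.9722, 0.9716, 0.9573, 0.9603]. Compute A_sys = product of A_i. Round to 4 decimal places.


Subsystems: [0.9722, 0.9716, 0.9573, 0.9603]
After subsystem 1 (A=0.9722): product = 0.9722
After subsystem 2 (A=0.9716): product = 0.9446
After subsystem 3 (A=0.9573): product = 0.9043
After subsystem 4 (A=0.9603): product = 0.8684
A_sys = 0.8684

0.8684


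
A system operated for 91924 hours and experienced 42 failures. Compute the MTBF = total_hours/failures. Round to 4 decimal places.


total_hours = 91924
failures = 42
MTBF = 91924 / 42
MTBF = 2188.6667

2188.6667


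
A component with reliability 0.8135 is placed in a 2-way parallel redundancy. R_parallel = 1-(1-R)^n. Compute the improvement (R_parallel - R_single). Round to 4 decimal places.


R_single = 0.8135, n = 2
1 - R_single = 0.1865
(1 - R_single)^n = 0.1865^2 = 0.0348
R_parallel = 1 - 0.0348 = 0.9652
Improvement = 0.9652 - 0.8135
Improvement = 0.1517

0.1517


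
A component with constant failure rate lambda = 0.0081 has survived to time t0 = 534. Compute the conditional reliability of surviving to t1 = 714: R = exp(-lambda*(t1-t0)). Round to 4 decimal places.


lambda = 0.0081
t0 = 534, t1 = 714
t1 - t0 = 180
lambda * (t1-t0) = 0.0081 * 180 = 1.458
R = exp(-1.458)
R = 0.2327

0.2327


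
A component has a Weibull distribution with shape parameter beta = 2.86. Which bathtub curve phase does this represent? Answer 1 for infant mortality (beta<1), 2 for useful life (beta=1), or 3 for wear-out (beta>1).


beta = 2.86
Compare beta to 1:
beta < 1 => infant mortality (phase 1)
beta = 1 => useful life (phase 2)
beta > 1 => wear-out (phase 3)
Since beta = 2.86, this is wear-out (increasing failure rate)
Phase = 3

3


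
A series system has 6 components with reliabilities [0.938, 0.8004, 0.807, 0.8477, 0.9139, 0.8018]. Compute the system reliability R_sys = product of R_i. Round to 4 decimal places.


Components: [0.938, 0.8004, 0.807, 0.8477, 0.9139, 0.8018]
After component 1 (R=0.938): product = 0.938
After component 2 (R=0.8004): product = 0.7508
After component 3 (R=0.807): product = 0.6059
After component 4 (R=0.8477): product = 0.5136
After component 5 (R=0.9139): product = 0.4694
After component 6 (R=0.8018): product = 0.3763
R_sys = 0.3763

0.3763


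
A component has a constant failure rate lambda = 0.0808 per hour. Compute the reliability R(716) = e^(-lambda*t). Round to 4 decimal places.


lambda = 0.0808
t = 716
lambda * t = 57.8528
R(t) = e^(-57.8528)
R(t) = 0.0

0.0


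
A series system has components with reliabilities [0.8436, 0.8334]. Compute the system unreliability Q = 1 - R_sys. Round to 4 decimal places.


Components: [0.8436, 0.8334]
After component 1: product = 0.8436
After component 2: product = 0.7031
R_sys = 0.7031
Q = 1 - 0.7031 = 0.2969

0.2969


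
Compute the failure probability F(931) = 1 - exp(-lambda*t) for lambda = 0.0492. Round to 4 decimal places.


lambda = 0.0492, t = 931
lambda * t = 45.8052
exp(-45.8052) = 0.0
F(t) = 1 - 0.0
F(t) = 1.0

1.0


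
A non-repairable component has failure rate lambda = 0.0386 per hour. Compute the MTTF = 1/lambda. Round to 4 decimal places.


lambda = 0.0386
MTTF = 1 / 0.0386
MTTF = 25.9067

25.9067


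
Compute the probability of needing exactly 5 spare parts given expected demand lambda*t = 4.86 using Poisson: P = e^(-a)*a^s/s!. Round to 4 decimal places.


a = 4.86, s = 5
e^(-a) = e^(-4.86) = 0.0078
a^s = 4.86^5 = 2711.3236
s! = 120
P = 0.0078 * 2711.3236 / 120
P = 0.1751

0.1751


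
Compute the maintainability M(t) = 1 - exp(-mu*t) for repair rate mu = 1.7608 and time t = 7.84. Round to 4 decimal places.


mu = 1.7608, t = 7.84
mu * t = 1.7608 * 7.84 = 13.8047
exp(-13.8047) = 0.0
M(t) = 1 - 0.0
M(t) = 1.0

1.0


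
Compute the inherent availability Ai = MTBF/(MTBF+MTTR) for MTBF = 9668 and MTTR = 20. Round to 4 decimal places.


MTBF = 9668
MTTR = 20
MTBF + MTTR = 9688
Ai = 9668 / 9688
Ai = 0.9979

0.9979


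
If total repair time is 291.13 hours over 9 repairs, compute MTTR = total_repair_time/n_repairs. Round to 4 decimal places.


total_repair_time = 291.13
n_repairs = 9
MTTR = 291.13 / 9
MTTR = 32.3478

32.3478


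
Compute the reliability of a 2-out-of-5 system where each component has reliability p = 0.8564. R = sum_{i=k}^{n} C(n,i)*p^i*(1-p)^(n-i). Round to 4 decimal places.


k = 2, n = 5, p = 0.8564
i=2: C(5,2)=10 * 0.8564^2 * 0.1436^3 = 0.0217
i=3: C(5,3)=10 * 0.8564^3 * 0.1436^2 = 0.1295
i=4: C(5,4)=5 * 0.8564^4 * 0.1436^1 = 0.3862
i=5: C(5,5)=1 * 0.8564^5 * 0.1436^0 = 0.4607
R = sum of terms = 0.9981

0.9981


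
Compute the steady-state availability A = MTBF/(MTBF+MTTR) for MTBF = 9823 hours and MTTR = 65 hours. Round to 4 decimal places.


MTBF = 9823
MTTR = 65
MTBF + MTTR = 9888
A = 9823 / 9888
A = 0.9934

0.9934


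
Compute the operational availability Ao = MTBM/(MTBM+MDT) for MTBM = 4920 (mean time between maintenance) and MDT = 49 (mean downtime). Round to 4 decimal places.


MTBM = 4920
MDT = 49
MTBM + MDT = 4969
Ao = 4920 / 4969
Ao = 0.9901

0.9901


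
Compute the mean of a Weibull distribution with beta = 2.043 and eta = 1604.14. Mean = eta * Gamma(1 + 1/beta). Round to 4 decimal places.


beta = 2.043, eta = 1604.14
1/beta = 0.4895
1 + 1/beta = 1.4895
Gamma(1.4895) = 0.8859
Mean = 1604.14 * 0.8859
Mean = 1421.16

1421.16


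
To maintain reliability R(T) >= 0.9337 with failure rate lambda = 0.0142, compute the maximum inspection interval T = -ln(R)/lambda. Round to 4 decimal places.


R_target = 0.9337
lambda = 0.0142
-ln(0.9337) = 0.0686
T = 0.0686 / 0.0142
T = 4.831

4.831


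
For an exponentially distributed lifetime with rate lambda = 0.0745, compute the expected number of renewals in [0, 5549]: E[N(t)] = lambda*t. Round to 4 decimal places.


lambda = 0.0745
t = 5549
E[N(t)] = lambda * t
E[N(t)] = 0.0745 * 5549
E[N(t)] = 413.4005

413.4005


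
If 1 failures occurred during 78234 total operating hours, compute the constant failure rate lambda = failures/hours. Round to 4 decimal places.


failures = 1
total_hours = 78234
lambda = 1 / 78234
lambda = 0.0

0.0


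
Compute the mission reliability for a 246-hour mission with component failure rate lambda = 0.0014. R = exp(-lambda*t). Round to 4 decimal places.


lambda = 0.0014
mission_time = 246
lambda * t = 0.0014 * 246 = 0.3444
R = exp(-0.3444)
R = 0.7086

0.7086


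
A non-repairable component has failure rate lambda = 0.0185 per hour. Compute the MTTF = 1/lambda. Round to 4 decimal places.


lambda = 0.0185
MTTF = 1 / 0.0185
MTTF = 54.0541

54.0541


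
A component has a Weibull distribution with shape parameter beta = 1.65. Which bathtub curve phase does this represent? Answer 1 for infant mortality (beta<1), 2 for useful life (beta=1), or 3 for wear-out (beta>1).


beta = 1.65
Compare beta to 1:
beta < 1 => infant mortality (phase 1)
beta = 1 => useful life (phase 2)
beta > 1 => wear-out (phase 3)
Since beta = 1.65, this is wear-out (increasing failure rate)
Phase = 3

3


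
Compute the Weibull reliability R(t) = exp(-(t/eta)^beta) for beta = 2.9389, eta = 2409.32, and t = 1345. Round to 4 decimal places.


beta = 2.9389, eta = 2409.32, t = 1345
t/eta = 1345 / 2409.32 = 0.5582
(t/eta)^beta = 0.5582^2.9389 = 0.1803
R(t) = exp(-0.1803)
R(t) = 0.835

0.835


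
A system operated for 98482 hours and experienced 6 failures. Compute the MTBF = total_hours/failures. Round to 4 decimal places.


total_hours = 98482
failures = 6
MTBF = 98482 / 6
MTBF = 16413.6667

16413.6667


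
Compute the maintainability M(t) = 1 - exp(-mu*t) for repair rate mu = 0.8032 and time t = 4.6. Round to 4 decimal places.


mu = 0.8032, t = 4.6
mu * t = 0.8032 * 4.6 = 3.6947
exp(-3.6947) = 0.0249
M(t) = 1 - 0.0249
M(t) = 0.9751

0.9751


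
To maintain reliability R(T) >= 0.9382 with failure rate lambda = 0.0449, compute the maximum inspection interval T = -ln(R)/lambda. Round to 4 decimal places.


R_target = 0.9382
lambda = 0.0449
-ln(0.9382) = 0.0638
T = 0.0638 / 0.0449
T = 1.4208

1.4208


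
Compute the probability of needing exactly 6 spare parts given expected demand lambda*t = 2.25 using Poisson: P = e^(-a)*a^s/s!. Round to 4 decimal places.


a = 2.25, s = 6
e^(-a) = e^(-2.25) = 0.1054
a^s = 2.25^6 = 129.7463
s! = 720
P = 0.1054 * 129.7463 / 720
P = 0.019

0.019


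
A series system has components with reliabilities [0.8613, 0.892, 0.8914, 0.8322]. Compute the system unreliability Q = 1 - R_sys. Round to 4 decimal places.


Components: [0.8613, 0.892, 0.8914, 0.8322]
After component 1: product = 0.8613
After component 2: product = 0.7683
After component 3: product = 0.6848
After component 4: product = 0.5699
R_sys = 0.5699
Q = 1 - 0.5699 = 0.4301

0.4301


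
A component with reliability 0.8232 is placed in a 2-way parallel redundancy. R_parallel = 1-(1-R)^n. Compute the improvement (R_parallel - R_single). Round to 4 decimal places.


R_single = 0.8232, n = 2
1 - R_single = 0.1768
(1 - R_single)^n = 0.1768^2 = 0.0313
R_parallel = 1 - 0.0313 = 0.9687
Improvement = 0.9687 - 0.8232
Improvement = 0.1455

0.1455


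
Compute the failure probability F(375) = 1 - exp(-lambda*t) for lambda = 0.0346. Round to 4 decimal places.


lambda = 0.0346, t = 375
lambda * t = 12.975
exp(-12.975) = 0.0
F(t) = 1 - 0.0
F(t) = 1.0

1.0


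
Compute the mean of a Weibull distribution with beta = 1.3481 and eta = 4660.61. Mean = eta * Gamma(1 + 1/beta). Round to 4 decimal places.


beta = 1.3481, eta = 4660.61
1/beta = 0.7418
1 + 1/beta = 1.7418
Gamma(1.7418) = 0.9172
Mean = 4660.61 * 0.9172
Mean = 4274.8029

4274.8029


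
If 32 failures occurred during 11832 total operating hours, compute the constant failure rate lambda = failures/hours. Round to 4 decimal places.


failures = 32
total_hours = 11832
lambda = 32 / 11832
lambda = 0.0027

0.0027


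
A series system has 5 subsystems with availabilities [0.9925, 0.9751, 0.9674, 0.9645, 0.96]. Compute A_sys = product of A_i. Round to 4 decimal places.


Subsystems: [0.9925, 0.9751, 0.9674, 0.9645, 0.96]
After subsystem 1 (A=0.9925): product = 0.9925
After subsystem 2 (A=0.9751): product = 0.9678
After subsystem 3 (A=0.9674): product = 0.9362
After subsystem 4 (A=0.9645): product = 0.903
After subsystem 5 (A=0.96): product = 0.8669
A_sys = 0.8669

0.8669


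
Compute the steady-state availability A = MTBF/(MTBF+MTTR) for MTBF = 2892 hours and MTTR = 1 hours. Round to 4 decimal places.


MTBF = 2892
MTTR = 1
MTBF + MTTR = 2893
A = 2892 / 2893
A = 0.9997

0.9997


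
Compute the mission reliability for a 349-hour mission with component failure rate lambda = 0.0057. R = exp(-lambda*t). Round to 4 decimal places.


lambda = 0.0057
mission_time = 349
lambda * t = 0.0057 * 349 = 1.9893
R = exp(-1.9893)
R = 0.1368

0.1368


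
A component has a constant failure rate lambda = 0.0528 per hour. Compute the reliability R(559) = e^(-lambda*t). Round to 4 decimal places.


lambda = 0.0528
t = 559
lambda * t = 29.5152
R(t) = e^(-29.5152)
R(t) = 0.0

0.0


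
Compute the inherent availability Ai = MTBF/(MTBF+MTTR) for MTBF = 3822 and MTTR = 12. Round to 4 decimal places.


MTBF = 3822
MTTR = 12
MTBF + MTTR = 3834
Ai = 3822 / 3834
Ai = 0.9969

0.9969


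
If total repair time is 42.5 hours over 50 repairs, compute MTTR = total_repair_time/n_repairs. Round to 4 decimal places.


total_repair_time = 42.5
n_repairs = 50
MTTR = 42.5 / 50
MTTR = 0.85

0.85


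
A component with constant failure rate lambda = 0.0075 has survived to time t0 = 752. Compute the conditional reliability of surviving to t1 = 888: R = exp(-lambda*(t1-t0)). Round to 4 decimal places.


lambda = 0.0075
t0 = 752, t1 = 888
t1 - t0 = 136
lambda * (t1-t0) = 0.0075 * 136 = 1.02
R = exp(-1.02)
R = 0.3606

0.3606


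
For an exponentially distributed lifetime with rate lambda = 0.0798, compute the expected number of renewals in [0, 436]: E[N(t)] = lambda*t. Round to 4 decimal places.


lambda = 0.0798
t = 436
E[N(t)] = lambda * t
E[N(t)] = 0.0798 * 436
E[N(t)] = 34.7928

34.7928


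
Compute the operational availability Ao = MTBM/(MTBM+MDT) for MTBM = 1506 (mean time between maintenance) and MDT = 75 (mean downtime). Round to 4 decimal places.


MTBM = 1506
MDT = 75
MTBM + MDT = 1581
Ao = 1506 / 1581
Ao = 0.9526

0.9526


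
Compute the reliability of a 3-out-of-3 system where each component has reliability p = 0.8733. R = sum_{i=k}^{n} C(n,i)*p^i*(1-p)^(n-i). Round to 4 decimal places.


k = 3, n = 3, p = 0.8733
i=3: C(3,3)=1 * 0.8733^3 * 0.1267^0 = 0.666
R = sum of terms = 0.666

0.666


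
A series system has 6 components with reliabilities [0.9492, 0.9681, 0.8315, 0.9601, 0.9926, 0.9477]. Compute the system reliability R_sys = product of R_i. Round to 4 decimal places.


Components: [0.9492, 0.9681, 0.8315, 0.9601, 0.9926, 0.9477]
After component 1 (R=0.9492): product = 0.9492
After component 2 (R=0.9681): product = 0.9189
After component 3 (R=0.8315): product = 0.7641
After component 4 (R=0.9601): product = 0.7336
After component 5 (R=0.9926): product = 0.7282
After component 6 (R=0.9477): product = 0.6901
R_sys = 0.6901

0.6901


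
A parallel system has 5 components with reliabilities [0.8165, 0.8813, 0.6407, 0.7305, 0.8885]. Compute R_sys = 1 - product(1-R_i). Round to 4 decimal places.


Components: [0.8165, 0.8813, 0.6407, 0.7305, 0.8885]
(1 - 0.8165) = 0.1835, running product = 0.1835
(1 - 0.8813) = 0.1187, running product = 0.0218
(1 - 0.6407) = 0.3593, running product = 0.0078
(1 - 0.7305) = 0.2695, running product = 0.0021
(1 - 0.8885) = 0.1115, running product = 0.0002
Product of (1-R_i) = 0.0002
R_sys = 1 - 0.0002 = 0.9998

0.9998


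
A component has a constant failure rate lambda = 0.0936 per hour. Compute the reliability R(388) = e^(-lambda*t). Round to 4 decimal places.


lambda = 0.0936
t = 388
lambda * t = 36.3168
R(t) = e^(-36.3168)
R(t) = 0.0

0.0


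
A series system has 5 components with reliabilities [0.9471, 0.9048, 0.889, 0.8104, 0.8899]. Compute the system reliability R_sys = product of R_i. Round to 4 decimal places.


Components: [0.9471, 0.9048, 0.889, 0.8104, 0.8899]
After component 1 (R=0.9471): product = 0.9471
After component 2 (R=0.9048): product = 0.8569
After component 3 (R=0.889): product = 0.7618
After component 4 (R=0.8104): product = 0.6174
After component 5 (R=0.8899): product = 0.5494
R_sys = 0.5494

0.5494


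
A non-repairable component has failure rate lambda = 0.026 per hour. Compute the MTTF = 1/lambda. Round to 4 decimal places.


lambda = 0.026
MTTF = 1 / 0.026
MTTF = 38.4615

38.4615


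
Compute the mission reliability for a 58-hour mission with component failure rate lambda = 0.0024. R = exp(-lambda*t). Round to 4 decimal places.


lambda = 0.0024
mission_time = 58
lambda * t = 0.0024 * 58 = 0.1392
R = exp(-0.1392)
R = 0.8701

0.8701


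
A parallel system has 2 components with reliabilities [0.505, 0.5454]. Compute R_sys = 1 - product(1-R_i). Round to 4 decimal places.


Components: [0.505, 0.5454]
(1 - 0.505) = 0.495, running product = 0.495
(1 - 0.5454) = 0.4546, running product = 0.225
Product of (1-R_i) = 0.225
R_sys = 1 - 0.225 = 0.775

0.775


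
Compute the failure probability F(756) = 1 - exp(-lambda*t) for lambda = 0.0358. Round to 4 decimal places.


lambda = 0.0358, t = 756
lambda * t = 27.0648
exp(-27.0648) = 0.0
F(t) = 1 - 0.0
F(t) = 1.0

1.0


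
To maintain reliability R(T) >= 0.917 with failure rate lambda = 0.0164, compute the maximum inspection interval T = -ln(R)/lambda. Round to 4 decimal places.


R_target = 0.917
lambda = 0.0164
-ln(0.917) = 0.0866
T = 0.0866 / 0.0164
T = 5.2834

5.2834


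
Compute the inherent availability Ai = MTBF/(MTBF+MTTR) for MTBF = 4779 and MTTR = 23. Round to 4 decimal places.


MTBF = 4779
MTTR = 23
MTBF + MTTR = 4802
Ai = 4779 / 4802
Ai = 0.9952

0.9952


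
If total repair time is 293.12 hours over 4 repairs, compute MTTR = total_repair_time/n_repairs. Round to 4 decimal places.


total_repair_time = 293.12
n_repairs = 4
MTTR = 293.12 / 4
MTTR = 73.28

73.28


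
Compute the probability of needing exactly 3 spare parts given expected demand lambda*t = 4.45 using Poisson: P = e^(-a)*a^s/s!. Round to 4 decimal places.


a = 4.45, s = 3
e^(-a) = e^(-4.45) = 0.0117
a^s = 4.45^3 = 88.1211
s! = 6
P = 0.0117 * 88.1211 / 6
P = 0.1715

0.1715


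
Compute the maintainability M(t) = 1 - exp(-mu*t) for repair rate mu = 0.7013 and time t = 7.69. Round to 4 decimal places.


mu = 0.7013, t = 7.69
mu * t = 0.7013 * 7.69 = 5.393
exp(-5.393) = 0.0045
M(t) = 1 - 0.0045
M(t) = 0.9955

0.9955


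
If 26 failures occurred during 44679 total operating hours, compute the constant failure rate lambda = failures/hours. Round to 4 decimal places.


failures = 26
total_hours = 44679
lambda = 26 / 44679
lambda = 0.0006

0.0006


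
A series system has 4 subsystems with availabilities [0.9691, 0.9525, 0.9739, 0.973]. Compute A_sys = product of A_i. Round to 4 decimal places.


Subsystems: [0.9691, 0.9525, 0.9739, 0.973]
After subsystem 1 (A=0.9691): product = 0.9691
After subsystem 2 (A=0.9525): product = 0.9231
After subsystem 3 (A=0.9739): product = 0.899
After subsystem 4 (A=0.973): product = 0.8747
A_sys = 0.8747

0.8747


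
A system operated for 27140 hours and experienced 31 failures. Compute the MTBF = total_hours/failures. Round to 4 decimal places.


total_hours = 27140
failures = 31
MTBF = 27140 / 31
MTBF = 875.4839

875.4839


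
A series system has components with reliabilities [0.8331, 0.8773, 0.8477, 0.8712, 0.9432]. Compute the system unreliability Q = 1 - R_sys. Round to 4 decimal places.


Components: [0.8331, 0.8773, 0.8477, 0.8712, 0.9432]
After component 1: product = 0.8331
After component 2: product = 0.7309
After component 3: product = 0.6196
After component 4: product = 0.5398
After component 5: product = 0.5091
R_sys = 0.5091
Q = 1 - 0.5091 = 0.4909

0.4909


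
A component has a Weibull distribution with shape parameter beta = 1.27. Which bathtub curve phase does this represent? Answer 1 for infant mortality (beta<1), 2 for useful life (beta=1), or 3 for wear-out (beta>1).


beta = 1.27
Compare beta to 1:
beta < 1 => infant mortality (phase 1)
beta = 1 => useful life (phase 2)
beta > 1 => wear-out (phase 3)
Since beta = 1.27, this is wear-out (increasing failure rate)
Phase = 3

3


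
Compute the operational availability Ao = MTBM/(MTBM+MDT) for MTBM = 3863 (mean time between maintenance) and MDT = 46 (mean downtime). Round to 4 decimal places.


MTBM = 3863
MDT = 46
MTBM + MDT = 3909
Ao = 3863 / 3909
Ao = 0.9882

0.9882


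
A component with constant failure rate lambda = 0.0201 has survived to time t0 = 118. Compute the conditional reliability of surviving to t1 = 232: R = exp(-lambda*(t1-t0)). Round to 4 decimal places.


lambda = 0.0201
t0 = 118, t1 = 232
t1 - t0 = 114
lambda * (t1-t0) = 0.0201 * 114 = 2.2914
R = exp(-2.2914)
R = 0.1011

0.1011


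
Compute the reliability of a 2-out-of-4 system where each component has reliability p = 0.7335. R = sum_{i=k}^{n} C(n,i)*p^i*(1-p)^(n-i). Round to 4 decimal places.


k = 2, n = 4, p = 0.7335
i=2: C(4,2)=6 * 0.7335^2 * 0.2665^2 = 0.2293
i=3: C(4,3)=4 * 0.7335^3 * 0.2665^1 = 0.4207
i=4: C(4,4)=1 * 0.7335^4 * 0.2665^0 = 0.2895
R = sum of terms = 0.9394

0.9394


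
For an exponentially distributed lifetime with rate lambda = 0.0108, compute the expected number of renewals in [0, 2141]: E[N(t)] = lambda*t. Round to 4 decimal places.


lambda = 0.0108
t = 2141
E[N(t)] = lambda * t
E[N(t)] = 0.0108 * 2141
E[N(t)] = 23.1228

23.1228


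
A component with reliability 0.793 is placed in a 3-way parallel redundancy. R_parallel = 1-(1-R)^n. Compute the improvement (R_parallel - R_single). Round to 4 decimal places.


R_single = 0.793, n = 3
1 - R_single = 0.207
(1 - R_single)^n = 0.207^3 = 0.0089
R_parallel = 1 - 0.0089 = 0.9911
Improvement = 0.9911 - 0.793
Improvement = 0.1981

0.1981


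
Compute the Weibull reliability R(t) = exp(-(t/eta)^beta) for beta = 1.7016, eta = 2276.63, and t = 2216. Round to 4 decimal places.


beta = 1.7016, eta = 2276.63, t = 2216
t/eta = 2216 / 2276.63 = 0.9734
(t/eta)^beta = 0.9734^1.7016 = 0.9551
R(t) = exp(-0.9551)
R(t) = 0.3848

0.3848


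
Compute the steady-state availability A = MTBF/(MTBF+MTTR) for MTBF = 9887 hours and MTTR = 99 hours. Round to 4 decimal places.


MTBF = 9887
MTTR = 99
MTBF + MTTR = 9986
A = 9887 / 9986
A = 0.9901

0.9901


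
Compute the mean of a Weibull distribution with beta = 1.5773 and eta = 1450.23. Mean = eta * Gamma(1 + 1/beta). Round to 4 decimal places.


beta = 1.5773, eta = 1450.23
1/beta = 0.634
1 + 1/beta = 1.634
Gamma(1.634) = 0.8978
Mean = 1450.23 * 0.8978
Mean = 1302.0069

1302.0069


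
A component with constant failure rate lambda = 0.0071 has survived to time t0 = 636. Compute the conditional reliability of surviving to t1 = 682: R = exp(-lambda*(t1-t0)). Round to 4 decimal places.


lambda = 0.0071
t0 = 636, t1 = 682
t1 - t0 = 46
lambda * (t1-t0) = 0.0071 * 46 = 0.3266
R = exp(-0.3266)
R = 0.7214

0.7214


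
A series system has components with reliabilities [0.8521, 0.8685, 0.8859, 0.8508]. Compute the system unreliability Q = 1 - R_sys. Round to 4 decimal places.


Components: [0.8521, 0.8685, 0.8859, 0.8508]
After component 1: product = 0.8521
After component 2: product = 0.74
After component 3: product = 0.6556
After component 4: product = 0.5578
R_sys = 0.5578
Q = 1 - 0.5578 = 0.4422

0.4422


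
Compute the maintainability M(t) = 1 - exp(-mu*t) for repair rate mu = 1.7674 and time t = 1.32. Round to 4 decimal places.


mu = 1.7674, t = 1.32
mu * t = 1.7674 * 1.32 = 2.333
exp(-2.333) = 0.097
M(t) = 1 - 0.097
M(t) = 0.903

0.903


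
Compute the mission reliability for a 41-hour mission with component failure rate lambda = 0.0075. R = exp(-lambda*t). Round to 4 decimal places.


lambda = 0.0075
mission_time = 41
lambda * t = 0.0075 * 41 = 0.3075
R = exp(-0.3075)
R = 0.7353

0.7353


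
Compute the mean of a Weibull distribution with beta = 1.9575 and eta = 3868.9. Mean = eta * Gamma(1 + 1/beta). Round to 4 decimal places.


beta = 1.9575, eta = 3868.9
1/beta = 0.5109
1 + 1/beta = 1.5109
Gamma(1.5109) = 0.8866
Mean = 3868.9 * 0.8866
Mean = 3430.2702

3430.2702


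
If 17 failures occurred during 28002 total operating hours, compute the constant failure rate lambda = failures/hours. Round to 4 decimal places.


failures = 17
total_hours = 28002
lambda = 17 / 28002
lambda = 0.0006

0.0006


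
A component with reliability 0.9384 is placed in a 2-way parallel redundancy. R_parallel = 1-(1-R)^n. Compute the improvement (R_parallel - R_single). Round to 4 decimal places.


R_single = 0.9384, n = 2
1 - R_single = 0.0616
(1 - R_single)^n = 0.0616^2 = 0.0038
R_parallel = 1 - 0.0038 = 0.9962
Improvement = 0.9962 - 0.9384
Improvement = 0.0578

0.0578


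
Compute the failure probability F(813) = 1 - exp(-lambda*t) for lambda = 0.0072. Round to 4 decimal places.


lambda = 0.0072, t = 813
lambda * t = 5.8536
exp(-5.8536) = 0.0029
F(t) = 1 - 0.0029
F(t) = 0.9971

0.9971


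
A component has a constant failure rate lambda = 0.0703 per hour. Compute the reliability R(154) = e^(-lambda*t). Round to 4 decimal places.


lambda = 0.0703
t = 154
lambda * t = 10.8262
R(t) = e^(-10.8262)
R(t) = 0.0

0.0


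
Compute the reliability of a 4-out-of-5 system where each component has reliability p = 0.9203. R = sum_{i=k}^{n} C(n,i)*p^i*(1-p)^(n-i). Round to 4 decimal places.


k = 4, n = 5, p = 0.9203
i=4: C(5,4)=5 * 0.9203^4 * 0.0797^1 = 0.2859
i=5: C(5,5)=1 * 0.9203^5 * 0.0797^0 = 0.6602
R = sum of terms = 0.946

0.946


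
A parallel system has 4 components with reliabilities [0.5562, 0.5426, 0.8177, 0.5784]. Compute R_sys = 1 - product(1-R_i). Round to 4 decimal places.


Components: [0.5562, 0.5426, 0.8177, 0.5784]
(1 - 0.5562) = 0.4438, running product = 0.4438
(1 - 0.5426) = 0.4574, running product = 0.203
(1 - 0.8177) = 0.1823, running product = 0.037
(1 - 0.5784) = 0.4216, running product = 0.0156
Product of (1-R_i) = 0.0156
R_sys = 1 - 0.0156 = 0.9844

0.9844


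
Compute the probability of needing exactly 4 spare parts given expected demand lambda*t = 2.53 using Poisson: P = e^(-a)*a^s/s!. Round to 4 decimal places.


a = 2.53, s = 4
e^(-a) = e^(-2.53) = 0.0797
a^s = 2.53^4 = 40.9715
s! = 24
P = 0.0797 * 40.9715 / 24
P = 0.136

0.136


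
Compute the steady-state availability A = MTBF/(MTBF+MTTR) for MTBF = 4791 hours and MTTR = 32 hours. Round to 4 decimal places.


MTBF = 4791
MTTR = 32
MTBF + MTTR = 4823
A = 4791 / 4823
A = 0.9934

0.9934


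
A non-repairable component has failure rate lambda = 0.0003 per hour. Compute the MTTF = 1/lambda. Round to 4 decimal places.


lambda = 0.0003
MTTF = 1 / 0.0003
MTTF = 3333.3333

3333.3333


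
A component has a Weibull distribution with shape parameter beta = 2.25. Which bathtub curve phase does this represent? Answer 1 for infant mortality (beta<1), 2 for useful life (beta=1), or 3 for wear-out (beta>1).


beta = 2.25
Compare beta to 1:
beta < 1 => infant mortality (phase 1)
beta = 1 => useful life (phase 2)
beta > 1 => wear-out (phase 3)
Since beta = 2.25, this is wear-out (increasing failure rate)
Phase = 3

3


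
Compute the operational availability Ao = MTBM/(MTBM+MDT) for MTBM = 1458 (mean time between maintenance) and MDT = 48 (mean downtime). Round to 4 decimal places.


MTBM = 1458
MDT = 48
MTBM + MDT = 1506
Ao = 1458 / 1506
Ao = 0.9681

0.9681


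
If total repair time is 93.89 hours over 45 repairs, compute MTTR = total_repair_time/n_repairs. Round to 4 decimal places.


total_repair_time = 93.89
n_repairs = 45
MTTR = 93.89 / 45
MTTR = 2.0864

2.0864


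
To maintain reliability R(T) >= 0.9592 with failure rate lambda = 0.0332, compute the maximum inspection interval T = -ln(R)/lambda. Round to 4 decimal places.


R_target = 0.9592
lambda = 0.0332
-ln(0.9592) = 0.0417
T = 0.0417 / 0.0332
T = 1.2547

1.2547


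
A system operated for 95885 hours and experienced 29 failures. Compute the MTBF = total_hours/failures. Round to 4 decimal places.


total_hours = 95885
failures = 29
MTBF = 95885 / 29
MTBF = 3306.3793

3306.3793


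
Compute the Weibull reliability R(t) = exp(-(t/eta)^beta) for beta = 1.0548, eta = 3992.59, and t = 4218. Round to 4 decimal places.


beta = 1.0548, eta = 3992.59, t = 4218
t/eta = 4218 / 3992.59 = 1.0565
(t/eta)^beta = 1.0565^1.0548 = 1.0596
R(t) = exp(-1.0596)
R(t) = 0.3466

0.3466


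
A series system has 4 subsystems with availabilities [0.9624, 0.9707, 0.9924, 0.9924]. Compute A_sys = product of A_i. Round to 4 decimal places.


Subsystems: [0.9624, 0.9707, 0.9924, 0.9924]
After subsystem 1 (A=0.9624): product = 0.9624
After subsystem 2 (A=0.9707): product = 0.9342
After subsystem 3 (A=0.9924): product = 0.9271
After subsystem 4 (A=0.9924): product = 0.9201
A_sys = 0.9201

0.9201


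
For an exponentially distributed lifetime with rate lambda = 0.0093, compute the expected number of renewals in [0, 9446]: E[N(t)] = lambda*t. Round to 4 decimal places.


lambda = 0.0093
t = 9446
E[N(t)] = lambda * t
E[N(t)] = 0.0093 * 9446
E[N(t)] = 87.8478

87.8478


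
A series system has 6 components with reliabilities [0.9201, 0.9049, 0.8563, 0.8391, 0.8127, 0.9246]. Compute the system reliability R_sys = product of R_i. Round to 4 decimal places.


Components: [0.9201, 0.9049, 0.8563, 0.8391, 0.8127, 0.9246]
After component 1 (R=0.9201): product = 0.9201
After component 2 (R=0.9049): product = 0.8326
After component 3 (R=0.8563): product = 0.713
After component 4 (R=0.8391): product = 0.5982
After component 5 (R=0.8127): product = 0.4862
After component 6 (R=0.9246): product = 0.4495
R_sys = 0.4495

0.4495


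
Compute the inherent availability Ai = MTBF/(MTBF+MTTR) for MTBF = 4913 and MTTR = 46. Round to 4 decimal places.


MTBF = 4913
MTTR = 46
MTBF + MTTR = 4959
Ai = 4913 / 4959
Ai = 0.9907

0.9907


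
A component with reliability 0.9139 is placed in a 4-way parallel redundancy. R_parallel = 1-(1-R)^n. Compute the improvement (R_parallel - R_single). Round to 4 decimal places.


R_single = 0.9139, n = 4
1 - R_single = 0.0861
(1 - R_single)^n = 0.0861^4 = 0.0001
R_parallel = 1 - 0.0001 = 0.9999
Improvement = 0.9999 - 0.9139
Improvement = 0.086

0.086


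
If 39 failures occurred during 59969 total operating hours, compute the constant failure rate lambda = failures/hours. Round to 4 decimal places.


failures = 39
total_hours = 59969
lambda = 39 / 59969
lambda = 0.0007

0.0007


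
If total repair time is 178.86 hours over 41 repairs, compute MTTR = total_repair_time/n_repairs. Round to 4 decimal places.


total_repair_time = 178.86
n_repairs = 41
MTTR = 178.86 / 41
MTTR = 4.3624

4.3624


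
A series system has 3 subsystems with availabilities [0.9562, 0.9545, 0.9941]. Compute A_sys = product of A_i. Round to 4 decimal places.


Subsystems: [0.9562, 0.9545, 0.9941]
After subsystem 1 (A=0.9562): product = 0.9562
After subsystem 2 (A=0.9545): product = 0.9127
After subsystem 3 (A=0.9941): product = 0.9073
A_sys = 0.9073

0.9073


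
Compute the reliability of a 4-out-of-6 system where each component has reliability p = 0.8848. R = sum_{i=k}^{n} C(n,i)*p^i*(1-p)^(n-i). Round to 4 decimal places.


k = 4, n = 6, p = 0.8848
i=4: C(6,4)=15 * 0.8848^4 * 0.1152^2 = 0.122
i=5: C(6,5)=6 * 0.8848^5 * 0.1152^1 = 0.3748
i=6: C(6,6)=1 * 0.8848^6 * 0.1152^0 = 0.4798
R = sum of terms = 0.9766

0.9766


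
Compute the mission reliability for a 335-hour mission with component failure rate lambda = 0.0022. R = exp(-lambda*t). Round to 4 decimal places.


lambda = 0.0022
mission_time = 335
lambda * t = 0.0022 * 335 = 0.737
R = exp(-0.737)
R = 0.4785

0.4785


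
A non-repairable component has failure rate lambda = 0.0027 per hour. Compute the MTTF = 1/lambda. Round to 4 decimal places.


lambda = 0.0027
MTTF = 1 / 0.0027
MTTF = 370.3704

370.3704


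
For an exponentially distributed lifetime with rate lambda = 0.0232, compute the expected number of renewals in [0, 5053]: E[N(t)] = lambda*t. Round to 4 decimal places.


lambda = 0.0232
t = 5053
E[N(t)] = lambda * t
E[N(t)] = 0.0232 * 5053
E[N(t)] = 117.2296

117.2296


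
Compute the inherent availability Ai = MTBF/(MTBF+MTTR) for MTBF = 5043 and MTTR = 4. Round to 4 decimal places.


MTBF = 5043
MTTR = 4
MTBF + MTTR = 5047
Ai = 5043 / 5047
Ai = 0.9992

0.9992


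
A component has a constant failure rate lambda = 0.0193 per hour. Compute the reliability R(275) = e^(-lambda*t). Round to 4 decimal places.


lambda = 0.0193
t = 275
lambda * t = 5.3075
R(t) = e^(-5.3075)
R(t) = 0.005

0.005


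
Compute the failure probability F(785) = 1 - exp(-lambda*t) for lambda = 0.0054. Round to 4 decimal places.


lambda = 0.0054, t = 785
lambda * t = 4.239
exp(-4.239) = 0.0144
F(t) = 1 - 0.0144
F(t) = 0.9856

0.9856


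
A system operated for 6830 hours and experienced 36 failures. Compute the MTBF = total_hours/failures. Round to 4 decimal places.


total_hours = 6830
failures = 36
MTBF = 6830 / 36
MTBF = 189.7222

189.7222


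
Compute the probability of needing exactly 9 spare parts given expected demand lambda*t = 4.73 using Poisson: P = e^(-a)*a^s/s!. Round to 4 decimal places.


a = 4.73, s = 9
e^(-a) = e^(-4.73) = 0.0088
a^s = 4.73^9 = 1185087.0888
s! = 362880
P = 0.0088 * 1185087.0888 / 362880
P = 0.0288

0.0288


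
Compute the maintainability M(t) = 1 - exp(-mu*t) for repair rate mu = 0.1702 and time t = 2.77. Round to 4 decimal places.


mu = 0.1702, t = 2.77
mu * t = 0.1702 * 2.77 = 0.4715
exp(-0.4715) = 0.6241
M(t) = 1 - 0.6241
M(t) = 0.3759

0.3759


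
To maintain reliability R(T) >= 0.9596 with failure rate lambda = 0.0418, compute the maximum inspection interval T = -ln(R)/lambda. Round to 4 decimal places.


R_target = 0.9596
lambda = 0.0418
-ln(0.9596) = 0.0412
T = 0.0412 / 0.0418
T = 0.9866

0.9866


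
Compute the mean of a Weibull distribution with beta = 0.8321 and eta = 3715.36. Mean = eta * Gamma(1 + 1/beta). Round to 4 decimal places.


beta = 0.8321, eta = 3715.36
1/beta = 1.2018
1 + 1/beta = 2.2018
Gamma(2.2018) = 1.1029
Mean = 3715.36 * 1.1029
Mean = 4097.5615

4097.5615


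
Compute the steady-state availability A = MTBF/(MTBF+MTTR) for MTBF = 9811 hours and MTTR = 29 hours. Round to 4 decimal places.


MTBF = 9811
MTTR = 29
MTBF + MTTR = 9840
A = 9811 / 9840
A = 0.9971

0.9971


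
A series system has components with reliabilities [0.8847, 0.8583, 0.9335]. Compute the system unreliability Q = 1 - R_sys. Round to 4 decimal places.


Components: [0.8847, 0.8583, 0.9335]
After component 1: product = 0.8847
After component 2: product = 0.7593
After component 3: product = 0.7088
R_sys = 0.7088
Q = 1 - 0.7088 = 0.2912

0.2912


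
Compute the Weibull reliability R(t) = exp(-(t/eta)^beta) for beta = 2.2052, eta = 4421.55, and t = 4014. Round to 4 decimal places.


beta = 2.2052, eta = 4421.55, t = 4014
t/eta = 4014 / 4421.55 = 0.9078
(t/eta)^beta = 0.9078^2.2052 = 0.808
R(t) = exp(-0.808)
R(t) = 0.4458

0.4458


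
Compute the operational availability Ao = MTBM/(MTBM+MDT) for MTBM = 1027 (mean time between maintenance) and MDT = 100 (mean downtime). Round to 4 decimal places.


MTBM = 1027
MDT = 100
MTBM + MDT = 1127
Ao = 1027 / 1127
Ao = 0.9113

0.9113


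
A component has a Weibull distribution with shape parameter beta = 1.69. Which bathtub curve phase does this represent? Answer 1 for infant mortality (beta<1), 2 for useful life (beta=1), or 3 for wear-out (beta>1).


beta = 1.69
Compare beta to 1:
beta < 1 => infant mortality (phase 1)
beta = 1 => useful life (phase 2)
beta > 1 => wear-out (phase 3)
Since beta = 1.69, this is wear-out (increasing failure rate)
Phase = 3

3


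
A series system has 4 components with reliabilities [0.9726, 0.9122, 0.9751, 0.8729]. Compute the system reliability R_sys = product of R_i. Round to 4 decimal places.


Components: [0.9726, 0.9122, 0.9751, 0.8729]
After component 1 (R=0.9726): product = 0.9726
After component 2 (R=0.9122): product = 0.8872
After component 3 (R=0.9751): product = 0.8651
After component 4 (R=0.8729): product = 0.7552
R_sys = 0.7552

0.7552


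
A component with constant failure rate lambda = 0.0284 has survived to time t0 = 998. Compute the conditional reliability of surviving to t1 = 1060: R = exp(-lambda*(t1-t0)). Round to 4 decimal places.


lambda = 0.0284
t0 = 998, t1 = 1060
t1 - t0 = 62
lambda * (t1-t0) = 0.0284 * 62 = 1.7608
R = exp(-1.7608)
R = 0.1719

0.1719


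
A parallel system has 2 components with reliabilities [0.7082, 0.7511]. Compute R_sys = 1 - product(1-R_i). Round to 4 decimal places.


Components: [0.7082, 0.7511]
(1 - 0.7082) = 0.2918, running product = 0.2918
(1 - 0.7511) = 0.2489, running product = 0.0726
Product of (1-R_i) = 0.0726
R_sys = 1 - 0.0726 = 0.9274

0.9274
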